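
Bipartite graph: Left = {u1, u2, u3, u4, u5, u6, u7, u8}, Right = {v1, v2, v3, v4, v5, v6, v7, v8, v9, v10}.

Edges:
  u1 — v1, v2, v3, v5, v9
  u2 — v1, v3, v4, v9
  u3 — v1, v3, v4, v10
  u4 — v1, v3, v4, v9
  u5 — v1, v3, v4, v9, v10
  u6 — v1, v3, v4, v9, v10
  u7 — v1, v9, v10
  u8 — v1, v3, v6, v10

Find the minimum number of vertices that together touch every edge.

7

{u1, u8, v1, v3, v4, v9, v10} is a vertex cover of size 7: every edge has an endpoint in this set.
No smaller cover exists because u1–v2, u2–v9, u3–v4, u4–v1, u5–v3, u6–v10, u8–v6 is a matching of size 7, and a cover must include an endpoint of each of these disjoint edges (König's theorem).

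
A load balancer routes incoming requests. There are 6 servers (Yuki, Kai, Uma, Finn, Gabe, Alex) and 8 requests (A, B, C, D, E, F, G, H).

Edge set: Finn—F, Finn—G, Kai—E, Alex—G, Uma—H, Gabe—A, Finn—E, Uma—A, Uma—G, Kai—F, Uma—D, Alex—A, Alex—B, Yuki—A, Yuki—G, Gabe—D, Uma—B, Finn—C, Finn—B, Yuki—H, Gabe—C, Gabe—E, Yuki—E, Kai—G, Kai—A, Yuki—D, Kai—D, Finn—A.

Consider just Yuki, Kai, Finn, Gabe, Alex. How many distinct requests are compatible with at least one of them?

The union of neighbours of {Yuki, Kai, Finn, Gabe, Alex} is {A, B, C, D, E, F, G, H}, which has 8 elements.
Since |N(S)| = 8 ≥ |S| = 5, Hall's condition holds for this subset.

8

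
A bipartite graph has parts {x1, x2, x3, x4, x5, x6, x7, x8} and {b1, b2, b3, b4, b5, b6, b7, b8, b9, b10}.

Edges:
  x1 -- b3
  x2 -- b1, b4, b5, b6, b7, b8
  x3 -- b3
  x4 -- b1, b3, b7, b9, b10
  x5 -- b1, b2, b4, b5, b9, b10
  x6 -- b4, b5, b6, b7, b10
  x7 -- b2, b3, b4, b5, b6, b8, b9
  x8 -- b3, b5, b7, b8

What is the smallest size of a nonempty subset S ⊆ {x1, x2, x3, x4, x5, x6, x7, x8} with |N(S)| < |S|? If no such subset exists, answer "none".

Take S = {x1, x3}. Its neighbourhood is {b3}, so |N(S)| = 1 < |S| = 2.
No single vertex violates Hall's condition since each has at least one neighbour, so 2 is the minimum.

2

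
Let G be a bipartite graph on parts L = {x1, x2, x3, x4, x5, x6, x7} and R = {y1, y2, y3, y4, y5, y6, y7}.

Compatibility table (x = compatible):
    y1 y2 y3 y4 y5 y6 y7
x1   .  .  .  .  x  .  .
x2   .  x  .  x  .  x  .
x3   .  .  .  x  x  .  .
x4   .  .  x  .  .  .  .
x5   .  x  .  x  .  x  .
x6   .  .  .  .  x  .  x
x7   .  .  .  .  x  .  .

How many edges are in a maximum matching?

One maximum matching: x1→y5, x2→y6, x3→y4, x4→y3, x5→y2, x6→y7.
The set {x1, x7} has only 1 neighbour ({y5}), so by Hall's theorem at most 6 of the 7 left vertices can be matched.

6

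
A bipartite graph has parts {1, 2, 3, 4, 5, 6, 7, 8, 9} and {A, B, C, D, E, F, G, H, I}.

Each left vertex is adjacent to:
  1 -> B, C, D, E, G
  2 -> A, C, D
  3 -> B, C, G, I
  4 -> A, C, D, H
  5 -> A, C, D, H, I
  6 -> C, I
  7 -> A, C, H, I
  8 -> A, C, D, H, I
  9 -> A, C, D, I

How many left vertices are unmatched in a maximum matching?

2

One maximum matching: 1–G, 2–A, 3–B, 4–D, 5–H, 6–C, 7–I.
The set {2, 4, 5, 6, 7, 8, 9} has only 5 neighbours ({A, C, D, H, I}), so by Hall's theorem at most 7 of the 9 left vertices can be matched.
That matches 7 of the 9, leaving 2 unmatched; no matching can do better.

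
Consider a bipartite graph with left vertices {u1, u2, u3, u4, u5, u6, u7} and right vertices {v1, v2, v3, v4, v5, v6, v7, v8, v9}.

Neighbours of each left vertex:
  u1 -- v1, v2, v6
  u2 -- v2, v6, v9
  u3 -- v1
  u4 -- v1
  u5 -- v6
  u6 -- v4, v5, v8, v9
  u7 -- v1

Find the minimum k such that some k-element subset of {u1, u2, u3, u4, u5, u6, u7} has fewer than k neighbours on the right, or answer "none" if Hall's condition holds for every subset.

Take S = {u3, u4}. Its neighbourhood is {v1}, so |N(S)| = 1 < |S| = 2.
No single vertex violates Hall's condition since each has at least one neighbour, so 2 is the minimum.

2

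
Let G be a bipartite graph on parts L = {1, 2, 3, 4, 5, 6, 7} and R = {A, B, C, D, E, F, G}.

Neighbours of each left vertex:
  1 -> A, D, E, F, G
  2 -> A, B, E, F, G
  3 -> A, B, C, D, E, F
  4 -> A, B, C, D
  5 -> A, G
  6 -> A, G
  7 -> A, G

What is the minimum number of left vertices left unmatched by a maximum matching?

1

One maximum matching: 1→E, 2→F, 3→B, 4→C, 5→A, 6→G.
The set {5, 6, 7} has only 2 neighbours ({A, G}), so by Hall's theorem at most 6 of the 7 left vertices can be matched.
That matches 6 of the 7, leaving 1 unmatched; no matching can do better.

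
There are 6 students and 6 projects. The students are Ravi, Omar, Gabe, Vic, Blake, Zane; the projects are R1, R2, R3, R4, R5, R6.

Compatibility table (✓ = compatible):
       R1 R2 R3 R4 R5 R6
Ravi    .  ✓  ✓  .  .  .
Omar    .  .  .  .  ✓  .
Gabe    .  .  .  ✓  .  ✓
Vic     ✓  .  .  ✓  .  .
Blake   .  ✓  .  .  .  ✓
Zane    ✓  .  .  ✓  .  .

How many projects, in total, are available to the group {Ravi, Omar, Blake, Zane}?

The union of neighbours of {Ravi, Omar, Blake, Zane} is {R1, R2, R3, R4, R5, R6}, which has 6 elements.
Since |N(S)| = 6 ≥ |S| = 4, Hall's condition holds for this subset.

6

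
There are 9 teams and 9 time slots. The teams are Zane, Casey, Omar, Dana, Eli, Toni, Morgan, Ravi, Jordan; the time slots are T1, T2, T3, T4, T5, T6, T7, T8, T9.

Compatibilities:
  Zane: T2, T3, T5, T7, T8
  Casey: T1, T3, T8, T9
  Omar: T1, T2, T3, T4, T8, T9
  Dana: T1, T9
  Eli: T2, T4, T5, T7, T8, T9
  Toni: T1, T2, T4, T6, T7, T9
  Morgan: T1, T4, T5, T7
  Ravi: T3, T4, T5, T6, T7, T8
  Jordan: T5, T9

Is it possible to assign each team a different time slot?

Yes

A valid assignment of size 9: Zane–T2, Casey–T8, Omar–T4, Dana–T1, Eli–T7, Toni–T6, Morgan–T5, Ravi–T3, Jordan–T9.
All 9 teams are covered.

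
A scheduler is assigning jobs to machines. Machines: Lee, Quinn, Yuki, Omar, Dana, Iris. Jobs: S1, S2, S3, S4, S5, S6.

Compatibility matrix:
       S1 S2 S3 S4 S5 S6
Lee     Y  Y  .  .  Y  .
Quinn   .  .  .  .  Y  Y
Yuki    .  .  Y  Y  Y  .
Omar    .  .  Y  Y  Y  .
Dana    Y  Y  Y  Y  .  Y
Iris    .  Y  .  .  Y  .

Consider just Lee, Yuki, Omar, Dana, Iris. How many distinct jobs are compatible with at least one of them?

The union of neighbours of {Lee, Yuki, Omar, Dana, Iris} is {S1, S2, S3, S4, S5, S6}, which has 6 elements.
Since |N(S)| = 6 ≥ |S| = 5, Hall's condition holds for this subset.

6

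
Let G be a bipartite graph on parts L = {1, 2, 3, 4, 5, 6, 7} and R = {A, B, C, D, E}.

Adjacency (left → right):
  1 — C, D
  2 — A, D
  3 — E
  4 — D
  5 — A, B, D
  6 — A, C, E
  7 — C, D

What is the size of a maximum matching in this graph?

5

For example, pair 1–C, 2–A, 3–E, 4–D, 5–B.
The set {1, 2, 3, 4, 6, 7} has only 4 neighbours ({A, C, D, E}), so by Hall's theorem at most 5 of the 7 left vertices can be matched.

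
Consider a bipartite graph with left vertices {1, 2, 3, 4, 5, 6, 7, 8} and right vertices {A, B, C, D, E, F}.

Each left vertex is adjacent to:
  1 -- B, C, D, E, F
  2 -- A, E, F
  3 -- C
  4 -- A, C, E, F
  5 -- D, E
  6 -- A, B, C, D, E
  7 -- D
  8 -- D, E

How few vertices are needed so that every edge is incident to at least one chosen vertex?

6

{A, B, C, D, E, F} is a vertex cover of size 6: every edge has an endpoint in this set.
No smaller cover exists because 1–B, 2–E, 3–C, 4–F, 5–D, 6–A is a matching of size 6, and a cover must include an endpoint of each of these disjoint edges (König's theorem).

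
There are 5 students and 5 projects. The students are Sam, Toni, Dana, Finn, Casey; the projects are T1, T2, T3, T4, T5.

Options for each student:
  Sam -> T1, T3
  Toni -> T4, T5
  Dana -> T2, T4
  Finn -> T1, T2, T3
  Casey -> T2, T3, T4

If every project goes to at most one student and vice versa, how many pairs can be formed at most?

A valid assignment of size 5: Sam→T3, Toni→T5, Dana→T2, Finn→T1, Casey→T4.
This saturates every student, so 5 is the maximum.

5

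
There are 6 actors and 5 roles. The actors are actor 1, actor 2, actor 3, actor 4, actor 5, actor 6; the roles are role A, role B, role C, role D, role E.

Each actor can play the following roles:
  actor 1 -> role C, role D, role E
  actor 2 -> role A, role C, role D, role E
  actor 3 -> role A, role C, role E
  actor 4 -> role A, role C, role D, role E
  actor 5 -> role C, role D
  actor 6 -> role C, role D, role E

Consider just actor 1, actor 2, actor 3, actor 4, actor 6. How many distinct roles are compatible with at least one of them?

The union of neighbours of {actor 1, actor 2, actor 3, actor 4, actor 6} is {role A, role C, role D, role E}, which has 4 elements.
Since |N(S)| = 4 < |S| = 5, Hall's condition fails for this subset.

4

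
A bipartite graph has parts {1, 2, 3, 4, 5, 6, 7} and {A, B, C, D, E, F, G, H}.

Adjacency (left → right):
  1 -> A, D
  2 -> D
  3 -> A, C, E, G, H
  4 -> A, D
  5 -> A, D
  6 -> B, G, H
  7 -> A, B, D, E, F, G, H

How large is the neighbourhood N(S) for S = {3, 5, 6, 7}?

8

The union of neighbours of {3, 5, 6, 7} is {A, B, C, D, E, F, G, H}, which has 8 elements.
Since |N(S)| = 8 ≥ |S| = 4, Hall's condition holds for this subset.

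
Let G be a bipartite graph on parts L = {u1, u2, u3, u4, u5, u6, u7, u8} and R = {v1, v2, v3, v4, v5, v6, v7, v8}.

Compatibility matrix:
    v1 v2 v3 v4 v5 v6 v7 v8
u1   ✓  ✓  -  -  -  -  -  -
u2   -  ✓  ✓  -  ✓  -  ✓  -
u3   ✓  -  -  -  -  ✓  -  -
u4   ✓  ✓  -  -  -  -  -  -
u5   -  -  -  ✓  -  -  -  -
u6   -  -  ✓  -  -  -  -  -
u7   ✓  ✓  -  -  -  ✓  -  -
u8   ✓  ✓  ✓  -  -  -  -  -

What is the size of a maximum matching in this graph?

6

For example, pair u1→v1, u2→v7, u3→v6, u4→v2, u5→v4, u6→v3.
The set {u1, u3, u4, u6, u7, u8} has only 4 neighbours ({v1, v2, v3, v6}), so by Hall's theorem at most 6 of the 8 left vertices can be matched.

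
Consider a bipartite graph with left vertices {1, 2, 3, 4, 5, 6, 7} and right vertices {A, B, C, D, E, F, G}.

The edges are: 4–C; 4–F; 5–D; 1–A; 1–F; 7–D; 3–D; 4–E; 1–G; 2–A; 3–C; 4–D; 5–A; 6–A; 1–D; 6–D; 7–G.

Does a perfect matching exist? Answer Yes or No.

No

The set {2, 5, 6} has only 2 neighbours ({A, D}), so by Hall's theorem at most 6 of the 7 left vertices can be matched.
Hence no matching covers every left vertex.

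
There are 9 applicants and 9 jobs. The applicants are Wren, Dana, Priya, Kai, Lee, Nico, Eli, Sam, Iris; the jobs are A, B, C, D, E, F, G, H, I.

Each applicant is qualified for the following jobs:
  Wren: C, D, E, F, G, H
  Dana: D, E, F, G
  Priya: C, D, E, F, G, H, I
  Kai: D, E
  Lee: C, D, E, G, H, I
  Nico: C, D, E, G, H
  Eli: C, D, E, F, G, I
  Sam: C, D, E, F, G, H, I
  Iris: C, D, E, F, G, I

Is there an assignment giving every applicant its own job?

The set {Wren, Dana, Priya, Kai, Lee, Nico, Eli, Sam, Iris} has only 7 neighbours ({C, D, E, F, G, H, I}), so by Hall's theorem at most 7 of the 9 applicants can be matched.
Hence no matching covers every applicant.

No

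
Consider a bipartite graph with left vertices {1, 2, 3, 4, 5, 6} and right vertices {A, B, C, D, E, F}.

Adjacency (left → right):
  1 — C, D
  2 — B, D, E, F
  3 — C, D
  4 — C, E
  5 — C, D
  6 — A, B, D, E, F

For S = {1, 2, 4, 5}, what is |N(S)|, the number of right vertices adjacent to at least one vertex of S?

The union of neighbours of {1, 2, 4, 5} is {B, C, D, E, F}, which has 5 elements.
Since |N(S)| = 5 ≥ |S| = 4, Hall's condition holds for this subset.

5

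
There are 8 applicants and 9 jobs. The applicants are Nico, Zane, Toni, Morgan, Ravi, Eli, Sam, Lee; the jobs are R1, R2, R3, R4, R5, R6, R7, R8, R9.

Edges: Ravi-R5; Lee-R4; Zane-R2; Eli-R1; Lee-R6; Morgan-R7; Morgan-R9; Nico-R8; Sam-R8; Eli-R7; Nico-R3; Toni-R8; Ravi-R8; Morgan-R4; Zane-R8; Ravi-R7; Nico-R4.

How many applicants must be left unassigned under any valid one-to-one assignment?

One maximum matching: Nico→R3, Zane→R2, Toni→R8, Morgan→R7, Ravi→R5, Eli→R1, Lee→R4.
The set {Toni, Sam} has only 1 neighbour ({R8}), so by Hall's theorem at most 7 of the 8 applicants can be matched.
That matches 7 of the 8, leaving 1 unmatched; no matching can do better.

1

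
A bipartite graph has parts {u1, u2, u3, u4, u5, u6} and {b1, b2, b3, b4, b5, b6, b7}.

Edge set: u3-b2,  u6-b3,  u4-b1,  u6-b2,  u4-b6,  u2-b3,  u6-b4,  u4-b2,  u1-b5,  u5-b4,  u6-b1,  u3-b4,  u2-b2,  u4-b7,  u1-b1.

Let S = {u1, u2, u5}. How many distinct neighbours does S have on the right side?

The union of neighbours of {u1, u2, u5} is {b1, b2, b3, b4, b5}, which has 5 elements.
Since |N(S)| = 5 ≥ |S| = 3, Hall's condition holds for this subset.

5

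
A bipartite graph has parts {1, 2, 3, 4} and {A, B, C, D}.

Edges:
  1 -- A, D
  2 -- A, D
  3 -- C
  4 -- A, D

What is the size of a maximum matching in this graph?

3

One maximum matching: 1-A, 2-D, 3-C.
The set {1, 2, 4} has only 2 neighbours ({A, D}), so by Hall's theorem at most 3 of the 4 left vertices can be matched.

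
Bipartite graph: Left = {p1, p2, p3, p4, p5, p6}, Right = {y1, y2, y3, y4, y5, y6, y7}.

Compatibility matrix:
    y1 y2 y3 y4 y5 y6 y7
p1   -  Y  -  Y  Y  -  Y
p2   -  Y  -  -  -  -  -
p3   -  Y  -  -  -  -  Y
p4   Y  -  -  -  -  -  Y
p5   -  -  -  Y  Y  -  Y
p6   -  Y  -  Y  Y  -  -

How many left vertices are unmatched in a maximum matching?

1

For example, pair p1-y5, p2-y2, p3-y7, p4-y1, p5-y4.
The set {p1, p2, p3, p5, p6} has only 4 neighbours ({y2, y4, y5, y7}), so by Hall's theorem at most 5 of the 6 left vertices can be matched.
That matches 5 of the 6, leaving 1 unmatched; no matching can do better.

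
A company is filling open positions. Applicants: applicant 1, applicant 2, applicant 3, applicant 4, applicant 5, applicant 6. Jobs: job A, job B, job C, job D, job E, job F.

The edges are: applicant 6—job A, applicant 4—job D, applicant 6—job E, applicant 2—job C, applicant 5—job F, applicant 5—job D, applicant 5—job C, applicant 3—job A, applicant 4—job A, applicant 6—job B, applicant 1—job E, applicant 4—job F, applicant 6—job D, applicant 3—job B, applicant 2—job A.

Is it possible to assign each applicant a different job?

For example, pair applicant 1→job E, applicant 2→job C, applicant 3→job B, applicant 4→job F, applicant 5→job D, applicant 6→job A.
All 6 applicants are covered.

Yes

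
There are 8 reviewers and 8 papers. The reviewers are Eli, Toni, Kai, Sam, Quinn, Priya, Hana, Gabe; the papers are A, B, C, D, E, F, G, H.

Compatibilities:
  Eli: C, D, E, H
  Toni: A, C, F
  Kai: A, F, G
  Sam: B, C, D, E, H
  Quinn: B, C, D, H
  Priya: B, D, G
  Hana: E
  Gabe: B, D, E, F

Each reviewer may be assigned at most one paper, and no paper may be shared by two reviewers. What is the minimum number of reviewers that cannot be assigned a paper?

0

One maximum matching: Eli–D, Toni–A, Kai–F, Sam–H, Quinn–C, Priya–G, Hana–E, Gabe–B.
All 8 reviewers are matched, so no larger matching exists.
That matches 8 of the 8, leaving 0 unmatched; no matching can do better.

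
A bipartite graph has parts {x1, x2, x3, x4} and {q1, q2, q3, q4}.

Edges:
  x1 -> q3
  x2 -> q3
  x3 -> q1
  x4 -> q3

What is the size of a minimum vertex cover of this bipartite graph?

The 2 edges x1–q3, x3–q1 form a matching, so any vertex cover needs at least 2 vertices (one per matched edge).
Conversely {x3, q3} meets every edge and has exactly 2 vertices, so 2 is optimal.

2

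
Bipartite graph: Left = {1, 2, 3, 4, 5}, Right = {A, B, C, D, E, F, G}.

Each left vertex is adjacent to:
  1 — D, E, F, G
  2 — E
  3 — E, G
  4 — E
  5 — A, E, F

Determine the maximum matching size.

One maximum matching: 1–D, 2–E, 3–G, 5–F.
The set {2, 4} has only 1 neighbour ({E}), so by Hall's theorem at most 4 of the 5 left vertices can be matched.

4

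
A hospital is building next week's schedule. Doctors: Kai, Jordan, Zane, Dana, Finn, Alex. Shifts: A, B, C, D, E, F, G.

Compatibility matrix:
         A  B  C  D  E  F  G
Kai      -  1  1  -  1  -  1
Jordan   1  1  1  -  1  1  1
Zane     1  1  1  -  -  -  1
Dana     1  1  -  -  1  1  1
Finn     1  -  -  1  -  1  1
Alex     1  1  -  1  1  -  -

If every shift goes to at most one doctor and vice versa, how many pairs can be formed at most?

A valid assignment of size 6: Kai→E, Jordan→A, Zane→C, Dana→G, Finn→F, Alex→B.
This saturates every doctor, so 6 is the maximum.

6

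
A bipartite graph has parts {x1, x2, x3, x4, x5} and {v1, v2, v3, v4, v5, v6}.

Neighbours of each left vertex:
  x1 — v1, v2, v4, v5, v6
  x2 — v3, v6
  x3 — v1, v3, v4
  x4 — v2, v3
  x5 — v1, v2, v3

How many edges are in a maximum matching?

One maximum matching: x1–v1, x2–v6, x3–v4, x4–v3, x5–v2.
All 5 left vertices are matched, so no larger matching exists.

5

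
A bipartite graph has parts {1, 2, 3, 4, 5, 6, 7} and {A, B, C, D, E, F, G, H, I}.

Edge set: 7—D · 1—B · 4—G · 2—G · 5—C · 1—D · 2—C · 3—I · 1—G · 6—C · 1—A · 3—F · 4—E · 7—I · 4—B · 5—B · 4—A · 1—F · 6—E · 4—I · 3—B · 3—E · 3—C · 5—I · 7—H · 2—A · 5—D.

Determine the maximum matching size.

7

One maximum matching: 1→F, 2→G, 3→B, 4→A, 5→C, 6→E, 7→D.
All 7 left vertices are matched, so no larger matching exists.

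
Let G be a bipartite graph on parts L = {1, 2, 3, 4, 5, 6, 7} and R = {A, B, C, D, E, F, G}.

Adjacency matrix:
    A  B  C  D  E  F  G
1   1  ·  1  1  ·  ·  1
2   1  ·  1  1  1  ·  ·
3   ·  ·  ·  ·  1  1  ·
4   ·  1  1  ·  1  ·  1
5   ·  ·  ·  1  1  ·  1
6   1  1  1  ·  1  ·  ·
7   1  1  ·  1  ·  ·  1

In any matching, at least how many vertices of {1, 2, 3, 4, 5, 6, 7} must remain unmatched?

For example, pair 1-A, 2-D, 3-F, 4-C, 5-G, 6-E, 7-B.
This saturates every left vertex, so 7 is the maximum.
That matches 7 of the 7, leaving 0 unmatched; no matching can do better.

0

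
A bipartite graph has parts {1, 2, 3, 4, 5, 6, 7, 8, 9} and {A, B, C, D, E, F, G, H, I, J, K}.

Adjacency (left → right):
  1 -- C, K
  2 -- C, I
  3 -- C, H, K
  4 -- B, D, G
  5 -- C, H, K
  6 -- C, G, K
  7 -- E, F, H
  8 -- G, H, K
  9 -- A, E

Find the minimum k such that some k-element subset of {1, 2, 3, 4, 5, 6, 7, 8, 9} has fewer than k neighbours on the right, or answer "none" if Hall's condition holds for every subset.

Take S = {1, 3, 5, 6, 8}. Its neighbourhood is {C, G, H, K}, so |N(S)| = 4 < |S| = 5.
Every subset of size less than 5 has at least as many neighbours as members, so 5 is the minimum.

5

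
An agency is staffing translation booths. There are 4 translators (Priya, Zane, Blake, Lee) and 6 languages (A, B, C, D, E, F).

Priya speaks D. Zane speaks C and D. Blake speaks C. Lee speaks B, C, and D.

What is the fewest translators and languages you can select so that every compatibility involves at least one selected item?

3

The 3 edges Priya–D, Zane–C, Lee–B form a matching, so any vertex cover needs at least 3 vertices (one per matched edge).
Conversely {Lee, C, D} meets every edge and has exactly 3 vertices, so 3 is optimal.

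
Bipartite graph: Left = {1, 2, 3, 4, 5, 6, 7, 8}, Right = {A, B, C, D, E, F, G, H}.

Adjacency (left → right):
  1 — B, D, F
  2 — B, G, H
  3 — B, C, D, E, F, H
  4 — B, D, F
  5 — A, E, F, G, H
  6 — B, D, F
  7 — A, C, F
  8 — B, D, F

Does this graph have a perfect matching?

No

The set {1, 4, 6, 8} has only 3 neighbours ({B, D, F}), so by Hall's theorem at most 7 of the 8 left vertices can be matched.
Hence no matching covers every left vertex.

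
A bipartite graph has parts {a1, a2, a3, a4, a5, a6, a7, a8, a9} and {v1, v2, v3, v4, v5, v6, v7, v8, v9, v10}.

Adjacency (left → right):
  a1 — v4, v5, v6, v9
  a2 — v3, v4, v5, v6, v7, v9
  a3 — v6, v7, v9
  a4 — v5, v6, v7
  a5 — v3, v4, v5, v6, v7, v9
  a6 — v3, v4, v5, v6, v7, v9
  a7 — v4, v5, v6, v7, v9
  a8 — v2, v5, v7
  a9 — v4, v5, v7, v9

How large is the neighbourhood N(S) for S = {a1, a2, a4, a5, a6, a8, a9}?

7

The union of neighbours of {a1, a2, a4, a5, a6, a8, a9} is {v2, v3, v4, v5, v6, v7, v9}, which has 7 elements.
Since |N(S)| = 7 ≥ |S| = 7, Hall's condition holds for this subset.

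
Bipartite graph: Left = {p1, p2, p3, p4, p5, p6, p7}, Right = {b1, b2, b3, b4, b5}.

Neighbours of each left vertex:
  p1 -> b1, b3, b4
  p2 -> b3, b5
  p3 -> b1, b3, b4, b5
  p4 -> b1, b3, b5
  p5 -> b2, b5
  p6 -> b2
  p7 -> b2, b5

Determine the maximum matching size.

5

A valid assignment of size 5: p1→b1, p2→b5, p3→b4, p4→b3, p5→b2.
The set {p1, p2, p3, p4, p5, p6, p7} has only 5 neighbours ({b1, b2, b3, b4, b5}), so by Hall's theorem at most 5 of the 7 left vertices can be matched.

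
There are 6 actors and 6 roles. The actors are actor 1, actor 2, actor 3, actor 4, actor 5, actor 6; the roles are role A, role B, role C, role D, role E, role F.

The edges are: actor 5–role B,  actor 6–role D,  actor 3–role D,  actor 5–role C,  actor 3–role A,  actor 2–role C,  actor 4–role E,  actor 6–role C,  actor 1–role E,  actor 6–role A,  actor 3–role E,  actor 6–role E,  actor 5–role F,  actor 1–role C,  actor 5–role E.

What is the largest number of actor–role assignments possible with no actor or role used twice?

A valid assignment of size 5: actor 1→role E, actor 2→role C, actor 3→role A, actor 5→role F, actor 6→role D.
The set {actor 1, actor 2, actor 4} has only 2 neighbours ({role C, role E}), so by Hall's theorem at most 5 of the 6 actors can be matched.

5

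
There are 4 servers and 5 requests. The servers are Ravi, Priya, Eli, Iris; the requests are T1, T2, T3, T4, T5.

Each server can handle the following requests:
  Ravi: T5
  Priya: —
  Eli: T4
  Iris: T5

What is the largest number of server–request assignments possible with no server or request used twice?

A valid assignment of size 2: Ravi-T5, Eli-T4.
The set {Ravi, Priya, Iris} has only 1 neighbour ({T5}), so by Hall's theorem at most 2 of the 4 servers can be matched.

2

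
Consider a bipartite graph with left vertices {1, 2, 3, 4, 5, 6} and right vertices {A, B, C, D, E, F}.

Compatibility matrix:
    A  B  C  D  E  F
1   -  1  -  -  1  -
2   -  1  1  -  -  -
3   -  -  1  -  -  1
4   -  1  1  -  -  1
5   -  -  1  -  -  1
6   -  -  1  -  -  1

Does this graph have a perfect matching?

The set {2, 3, 4, 5, 6} has only 3 neighbours ({B, C, F}), so by Hall's theorem at most 4 of the 6 left vertices can be matched.
Hence no matching covers every left vertex.

No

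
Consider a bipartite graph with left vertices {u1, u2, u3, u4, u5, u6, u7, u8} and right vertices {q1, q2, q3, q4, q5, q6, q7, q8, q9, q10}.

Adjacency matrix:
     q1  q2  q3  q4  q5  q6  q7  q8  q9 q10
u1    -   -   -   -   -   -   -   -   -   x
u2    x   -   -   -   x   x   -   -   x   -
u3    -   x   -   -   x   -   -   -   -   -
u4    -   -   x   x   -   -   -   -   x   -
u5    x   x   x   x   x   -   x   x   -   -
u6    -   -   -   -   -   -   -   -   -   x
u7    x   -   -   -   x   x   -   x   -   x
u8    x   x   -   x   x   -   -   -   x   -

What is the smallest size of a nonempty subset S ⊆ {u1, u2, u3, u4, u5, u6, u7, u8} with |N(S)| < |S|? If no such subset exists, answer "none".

Take S = {u1, u6}. Its neighbourhood is {q10}, so |N(S)| = 1 < |S| = 2.
No single vertex violates Hall's condition since each has at least one neighbour, so 2 is the minimum.

2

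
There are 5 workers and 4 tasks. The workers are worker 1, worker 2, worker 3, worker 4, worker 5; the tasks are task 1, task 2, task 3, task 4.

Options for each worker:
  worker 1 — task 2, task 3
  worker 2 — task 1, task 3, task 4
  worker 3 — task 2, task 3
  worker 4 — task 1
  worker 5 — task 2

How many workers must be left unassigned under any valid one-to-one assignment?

1

A valid assignment of size 4: worker 1→task 3, worker 2→task 4, worker 3→task 2, worker 4→task 1.
The set {worker 1, worker 3, worker 5} has only 2 neighbours ({task 2, task 3}), so by Hall's theorem at most 4 of the 5 workers can be matched.
That matches 4 of the 5, leaving 1 unmatched; no matching can do better.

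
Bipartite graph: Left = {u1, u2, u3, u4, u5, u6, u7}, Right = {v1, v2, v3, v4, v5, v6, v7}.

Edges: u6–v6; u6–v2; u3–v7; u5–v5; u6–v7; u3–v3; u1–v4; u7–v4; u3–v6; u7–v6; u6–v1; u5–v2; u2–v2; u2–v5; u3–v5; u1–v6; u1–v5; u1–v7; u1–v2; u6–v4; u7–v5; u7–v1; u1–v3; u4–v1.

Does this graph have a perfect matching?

A valid assignment of size 7: u1-v3, u2-v5, u3-v7, u4-v1, u5-v2, u6-v4, u7-v6.
Every left vertex is matched, so this is a perfect matching.

Yes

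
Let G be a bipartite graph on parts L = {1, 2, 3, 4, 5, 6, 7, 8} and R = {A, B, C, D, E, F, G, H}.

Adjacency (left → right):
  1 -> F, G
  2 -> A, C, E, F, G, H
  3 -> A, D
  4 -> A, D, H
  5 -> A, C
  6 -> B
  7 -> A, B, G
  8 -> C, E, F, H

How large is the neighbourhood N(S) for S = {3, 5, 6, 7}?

5

The union of neighbours of {3, 5, 6, 7} is {A, B, C, D, G}, which has 5 elements.
Since |N(S)| = 5 ≥ |S| = 4, Hall's condition holds for this subset.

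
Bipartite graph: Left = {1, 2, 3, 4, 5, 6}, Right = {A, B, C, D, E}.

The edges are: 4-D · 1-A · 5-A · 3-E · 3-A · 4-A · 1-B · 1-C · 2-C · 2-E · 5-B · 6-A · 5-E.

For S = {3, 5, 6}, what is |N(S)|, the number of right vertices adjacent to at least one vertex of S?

The union of neighbours of {3, 5, 6} is {A, B, E}, which has 3 elements.
Since |N(S)| = 3 ≥ |S| = 3, Hall's condition holds for this subset.

3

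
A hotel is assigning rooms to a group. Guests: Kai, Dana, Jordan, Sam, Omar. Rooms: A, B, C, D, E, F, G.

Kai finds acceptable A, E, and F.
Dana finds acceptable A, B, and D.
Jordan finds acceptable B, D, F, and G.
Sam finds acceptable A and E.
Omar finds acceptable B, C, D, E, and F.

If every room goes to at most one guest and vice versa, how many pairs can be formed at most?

One maximum matching: Kai→F, Dana→D, Jordan→B, Sam→A, Omar→E.
This saturates every guest, so 5 is the maximum.

5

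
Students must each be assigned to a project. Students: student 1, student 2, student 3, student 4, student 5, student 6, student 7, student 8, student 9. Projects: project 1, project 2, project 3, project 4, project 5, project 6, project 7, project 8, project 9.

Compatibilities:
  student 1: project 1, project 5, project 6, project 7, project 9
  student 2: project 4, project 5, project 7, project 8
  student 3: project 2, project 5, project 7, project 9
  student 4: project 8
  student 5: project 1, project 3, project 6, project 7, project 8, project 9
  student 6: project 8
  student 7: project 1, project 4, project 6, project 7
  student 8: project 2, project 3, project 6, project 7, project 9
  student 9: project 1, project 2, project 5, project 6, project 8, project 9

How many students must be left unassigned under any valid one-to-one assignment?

1

A valid assignment of size 8: student 1–project 6, student 2–project 4, student 3–project 2, student 4–project 8, student 5–project 7, student 7–project 1, student 8–project 3, student 9–project 9.
The set {student 4, student 6} has only 1 neighbour ({project 8}), so by Hall's theorem at most 8 of the 9 students can be matched.
That matches 8 of the 9, leaving 1 unmatched; no matching can do better.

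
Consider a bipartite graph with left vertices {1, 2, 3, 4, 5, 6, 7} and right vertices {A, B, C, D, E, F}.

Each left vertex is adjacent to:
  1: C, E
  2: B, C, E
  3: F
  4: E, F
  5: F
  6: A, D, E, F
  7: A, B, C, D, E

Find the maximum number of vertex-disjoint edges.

6

A valid assignment of size 6: 1–C, 2–B, 3–F, 4–E, 6–D, 7–A.
The set {3, 5} has only 1 neighbour ({F}), so by Hall's theorem at most 6 of the 7 left vertices can be matched.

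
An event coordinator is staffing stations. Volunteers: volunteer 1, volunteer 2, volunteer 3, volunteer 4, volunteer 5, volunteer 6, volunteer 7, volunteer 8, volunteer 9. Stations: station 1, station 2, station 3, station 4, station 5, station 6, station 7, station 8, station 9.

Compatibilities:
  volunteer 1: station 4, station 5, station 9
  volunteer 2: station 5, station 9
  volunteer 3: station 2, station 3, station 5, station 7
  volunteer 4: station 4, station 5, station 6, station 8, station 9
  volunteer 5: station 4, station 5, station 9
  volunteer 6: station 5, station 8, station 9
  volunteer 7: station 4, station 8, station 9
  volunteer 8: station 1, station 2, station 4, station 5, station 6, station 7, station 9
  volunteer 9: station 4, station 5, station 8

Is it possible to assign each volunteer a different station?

No

The set {volunteer 1, volunteer 2, volunteer 5, volunteer 6, volunteer 7, volunteer 9} has only 4 neighbours ({station 4, station 5, station 8, station 9}), so by Hall's theorem at most 7 of the 9 volunteers can be matched.
Hence no matching covers every volunteer.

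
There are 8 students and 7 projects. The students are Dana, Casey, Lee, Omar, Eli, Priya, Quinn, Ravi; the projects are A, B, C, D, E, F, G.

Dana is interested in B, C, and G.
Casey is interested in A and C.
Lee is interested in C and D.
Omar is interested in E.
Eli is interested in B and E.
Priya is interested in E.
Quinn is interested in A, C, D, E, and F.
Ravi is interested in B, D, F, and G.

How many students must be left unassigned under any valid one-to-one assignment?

1

For example, pair Dana→G, Casey→C, Lee→D, Omar→E, Eli→B, Quinn→A, Ravi→F.
The set {Omar, Priya} has only 1 neighbour ({E}), so by Hall's theorem at most 7 of the 8 students can be matched.
That matches 7 of the 8, leaving 1 unmatched; no matching can do better.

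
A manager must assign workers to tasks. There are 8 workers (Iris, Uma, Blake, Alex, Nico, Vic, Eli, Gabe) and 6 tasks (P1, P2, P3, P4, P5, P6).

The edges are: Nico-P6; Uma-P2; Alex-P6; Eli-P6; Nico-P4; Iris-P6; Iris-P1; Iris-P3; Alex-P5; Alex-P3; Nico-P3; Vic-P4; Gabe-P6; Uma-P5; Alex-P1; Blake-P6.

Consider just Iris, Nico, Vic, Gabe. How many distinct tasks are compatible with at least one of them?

The union of neighbours of {Iris, Nico, Vic, Gabe} is {P1, P3, P4, P6}, which has 4 elements.
Since |N(S)| = 4 ≥ |S| = 4, Hall's condition holds for this subset.

4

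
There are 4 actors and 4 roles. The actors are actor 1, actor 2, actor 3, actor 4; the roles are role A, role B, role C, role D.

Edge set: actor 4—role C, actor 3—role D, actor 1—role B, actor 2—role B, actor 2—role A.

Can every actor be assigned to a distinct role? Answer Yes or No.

Yes

A valid assignment of size 4: actor 1–role B, actor 2–role A, actor 3–role D, actor 4–role C.
All 4 actors are covered.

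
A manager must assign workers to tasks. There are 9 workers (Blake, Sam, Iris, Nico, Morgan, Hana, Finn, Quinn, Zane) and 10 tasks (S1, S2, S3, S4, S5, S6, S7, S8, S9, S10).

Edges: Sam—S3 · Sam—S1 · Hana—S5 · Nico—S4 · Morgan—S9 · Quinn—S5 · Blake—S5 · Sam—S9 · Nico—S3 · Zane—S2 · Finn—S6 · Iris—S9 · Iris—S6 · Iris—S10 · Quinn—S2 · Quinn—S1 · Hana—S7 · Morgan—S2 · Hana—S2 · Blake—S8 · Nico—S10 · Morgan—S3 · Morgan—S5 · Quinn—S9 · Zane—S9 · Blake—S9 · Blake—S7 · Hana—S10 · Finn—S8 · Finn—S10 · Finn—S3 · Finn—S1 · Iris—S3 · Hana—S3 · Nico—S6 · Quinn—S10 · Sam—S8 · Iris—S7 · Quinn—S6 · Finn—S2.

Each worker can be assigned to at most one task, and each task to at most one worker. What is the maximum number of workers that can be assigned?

9

For example, pair Blake→S8, Sam→S1, Iris→S9, Nico→S10, Morgan→S5, Hana→S7, Finn→S3, Quinn→S6, Zane→S2.
All 9 workers are matched, so no larger matching exists.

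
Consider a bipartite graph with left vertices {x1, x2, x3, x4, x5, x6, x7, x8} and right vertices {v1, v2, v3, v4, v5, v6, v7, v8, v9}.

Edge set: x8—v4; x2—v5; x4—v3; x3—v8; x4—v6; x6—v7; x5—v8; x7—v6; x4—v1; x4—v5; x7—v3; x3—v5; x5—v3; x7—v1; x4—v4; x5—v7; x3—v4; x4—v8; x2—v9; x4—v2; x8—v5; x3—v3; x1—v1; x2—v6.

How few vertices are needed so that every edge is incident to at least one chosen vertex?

{x1, x2, x3, x4, x5, x6, x7, x8} is a vertex cover of size 8: every edge has an endpoint in this set.
No smaller cover exists because x1–v1, x2–v9, x3–v8, x4–v2, x5–v3, x6–v7, x7–v6, x8–v4 is a matching of size 8, and a cover must include an endpoint of each of these disjoint edges (König's theorem).

8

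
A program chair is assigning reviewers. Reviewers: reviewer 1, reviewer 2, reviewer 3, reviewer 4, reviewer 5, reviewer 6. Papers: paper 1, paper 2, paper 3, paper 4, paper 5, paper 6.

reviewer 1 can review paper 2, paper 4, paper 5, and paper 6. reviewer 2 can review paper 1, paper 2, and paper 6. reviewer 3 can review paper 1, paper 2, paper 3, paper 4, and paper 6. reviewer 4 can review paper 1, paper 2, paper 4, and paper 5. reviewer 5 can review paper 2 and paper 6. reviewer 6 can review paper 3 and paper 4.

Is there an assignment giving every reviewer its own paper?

Yes

For example, pair reviewer 1→paper 6, reviewer 2→paper 1, reviewer 3→paper 3, reviewer 4→paper 5, reviewer 5→paper 2, reviewer 6→paper 4.
Every reviewer is matched, so this is a perfect matching.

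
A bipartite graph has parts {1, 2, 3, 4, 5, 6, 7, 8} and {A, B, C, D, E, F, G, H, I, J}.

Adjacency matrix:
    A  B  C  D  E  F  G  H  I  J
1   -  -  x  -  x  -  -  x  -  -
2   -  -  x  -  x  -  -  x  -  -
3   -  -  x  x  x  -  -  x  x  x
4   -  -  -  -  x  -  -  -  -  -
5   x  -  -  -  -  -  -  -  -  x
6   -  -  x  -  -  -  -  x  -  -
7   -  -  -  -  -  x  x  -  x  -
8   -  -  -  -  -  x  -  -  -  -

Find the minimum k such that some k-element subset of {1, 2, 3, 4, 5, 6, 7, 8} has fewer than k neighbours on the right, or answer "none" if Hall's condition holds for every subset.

Take S = {1, 2, 4, 6}. Its neighbourhood is {C, E, H}, so |N(S)| = 3 < |S| = 4.
Every subset of size less than 4 has at least as many neighbours as members, so 4 is the minimum.

4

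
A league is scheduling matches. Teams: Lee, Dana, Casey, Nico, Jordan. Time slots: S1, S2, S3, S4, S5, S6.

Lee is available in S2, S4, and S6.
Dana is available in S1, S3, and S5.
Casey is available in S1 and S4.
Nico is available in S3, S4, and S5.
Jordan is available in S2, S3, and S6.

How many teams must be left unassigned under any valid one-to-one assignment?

0

One maximum matching: Lee-S4, Dana-S5, Casey-S1, Nico-S3, Jordan-S2.
All 5 teams are matched, so no larger matching exists.
That matches 5 of the 5, leaving 0 unmatched; no matching can do better.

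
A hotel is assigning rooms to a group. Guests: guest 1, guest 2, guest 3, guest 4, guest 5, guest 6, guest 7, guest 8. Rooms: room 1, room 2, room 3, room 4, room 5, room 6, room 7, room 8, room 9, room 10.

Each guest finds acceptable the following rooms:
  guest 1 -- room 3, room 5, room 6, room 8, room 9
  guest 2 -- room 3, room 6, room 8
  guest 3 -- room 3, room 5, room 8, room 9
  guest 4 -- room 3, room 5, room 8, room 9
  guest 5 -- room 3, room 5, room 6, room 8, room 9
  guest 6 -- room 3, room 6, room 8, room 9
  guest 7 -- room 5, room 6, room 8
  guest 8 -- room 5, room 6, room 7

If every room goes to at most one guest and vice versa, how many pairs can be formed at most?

A valid assignment of size 6: guest 1–room 6, guest 2–room 3, guest 3–room 5, guest 4–room 9, guest 5–room 8, guest 8–room 7.
The set {guest 1, guest 2, guest 3, guest 4, guest 5, guest 6, guest 7} has only 5 neighbours ({room 3, room 5, room 6, room 8, room 9}), so by Hall's theorem at most 6 of the 8 guests can be matched.

6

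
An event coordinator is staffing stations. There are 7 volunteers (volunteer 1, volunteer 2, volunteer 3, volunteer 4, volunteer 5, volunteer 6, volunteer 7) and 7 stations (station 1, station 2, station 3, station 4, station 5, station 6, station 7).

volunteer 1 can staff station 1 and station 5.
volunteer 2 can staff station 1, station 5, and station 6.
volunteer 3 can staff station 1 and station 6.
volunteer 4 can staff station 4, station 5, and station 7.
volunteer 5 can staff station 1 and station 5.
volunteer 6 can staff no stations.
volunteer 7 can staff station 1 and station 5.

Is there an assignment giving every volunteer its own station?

The set {volunteer 1, volunteer 2, volunteer 3, volunteer 5, volunteer 6, volunteer 7} has only 3 neighbours ({station 1, station 5, station 6}), so by Hall's theorem at most 4 of the 7 volunteers can be matched.
Hence no matching covers every volunteer.

No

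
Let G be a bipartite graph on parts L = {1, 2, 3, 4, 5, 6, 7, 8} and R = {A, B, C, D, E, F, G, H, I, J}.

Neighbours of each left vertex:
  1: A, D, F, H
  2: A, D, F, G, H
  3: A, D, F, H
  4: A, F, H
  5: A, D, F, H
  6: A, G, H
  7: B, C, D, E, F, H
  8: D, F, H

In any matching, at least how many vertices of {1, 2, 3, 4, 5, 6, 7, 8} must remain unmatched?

For example, pair 1-D, 2-G, 3-A, 4-H, 5-F, 7-E.
The set {1, 2, 3, 4, 5, 6, 8} has only 5 neighbours ({A, D, F, G, H}), so by Hall's theorem at most 6 of the 8 left vertices can be matched.
That matches 6 of the 8, leaving 2 unmatched; no matching can do better.

2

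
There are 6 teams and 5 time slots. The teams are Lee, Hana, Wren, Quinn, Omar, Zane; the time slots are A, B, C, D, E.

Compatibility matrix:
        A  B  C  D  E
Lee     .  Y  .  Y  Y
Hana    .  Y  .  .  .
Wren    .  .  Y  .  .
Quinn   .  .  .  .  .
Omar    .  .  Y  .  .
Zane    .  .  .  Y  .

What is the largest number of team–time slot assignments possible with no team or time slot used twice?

4

One maximum matching: Lee-E, Hana-B, Wren-C, Zane-D.
The set {Wren, Quinn, Omar} has only 1 neighbour ({C}), so by Hall's theorem at most 4 of the 6 teams can be matched.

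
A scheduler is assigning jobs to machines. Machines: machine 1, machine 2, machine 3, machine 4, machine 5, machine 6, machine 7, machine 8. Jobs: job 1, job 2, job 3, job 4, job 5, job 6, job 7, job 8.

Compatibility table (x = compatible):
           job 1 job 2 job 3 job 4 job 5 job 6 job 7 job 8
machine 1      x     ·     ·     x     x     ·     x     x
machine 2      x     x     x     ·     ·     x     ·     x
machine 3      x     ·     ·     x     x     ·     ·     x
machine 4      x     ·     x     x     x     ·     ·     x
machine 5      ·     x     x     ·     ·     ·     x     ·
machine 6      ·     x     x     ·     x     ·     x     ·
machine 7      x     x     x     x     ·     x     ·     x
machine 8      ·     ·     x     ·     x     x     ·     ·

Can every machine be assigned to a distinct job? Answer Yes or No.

Yes

One maximum matching: machine 1–job 7, machine 2–job 6, machine 3–job 8, machine 4–job 1, machine 5–job 2, machine 6–job 5, machine 7–job 4, machine 8–job 3.
All 8 machines are covered.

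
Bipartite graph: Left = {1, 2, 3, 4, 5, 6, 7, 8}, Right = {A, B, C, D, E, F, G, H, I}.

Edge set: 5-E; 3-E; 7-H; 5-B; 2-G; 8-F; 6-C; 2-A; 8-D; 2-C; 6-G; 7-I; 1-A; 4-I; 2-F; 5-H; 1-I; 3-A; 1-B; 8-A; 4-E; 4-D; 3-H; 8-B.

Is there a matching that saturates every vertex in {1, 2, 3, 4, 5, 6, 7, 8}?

Yes

For example, pair 1→A, 2→F, 3→H, 4→D, 5→E, 6→C, 7→I, 8→B.
Every left vertex is matched, so this matching saturates all of them.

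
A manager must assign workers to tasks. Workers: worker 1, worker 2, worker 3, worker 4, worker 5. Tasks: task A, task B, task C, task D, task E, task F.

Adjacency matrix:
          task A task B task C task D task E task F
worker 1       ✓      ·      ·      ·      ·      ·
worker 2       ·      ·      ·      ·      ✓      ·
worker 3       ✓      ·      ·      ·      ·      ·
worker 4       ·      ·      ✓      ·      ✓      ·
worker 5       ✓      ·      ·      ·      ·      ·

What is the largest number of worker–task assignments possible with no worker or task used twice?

For example, pair worker 1-task A, worker 2-task E, worker 4-task C.
The set {worker 1, worker 3, worker 5} has only 1 neighbour ({task A}), so by Hall's theorem at most 3 of the 5 workers can be matched.

3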